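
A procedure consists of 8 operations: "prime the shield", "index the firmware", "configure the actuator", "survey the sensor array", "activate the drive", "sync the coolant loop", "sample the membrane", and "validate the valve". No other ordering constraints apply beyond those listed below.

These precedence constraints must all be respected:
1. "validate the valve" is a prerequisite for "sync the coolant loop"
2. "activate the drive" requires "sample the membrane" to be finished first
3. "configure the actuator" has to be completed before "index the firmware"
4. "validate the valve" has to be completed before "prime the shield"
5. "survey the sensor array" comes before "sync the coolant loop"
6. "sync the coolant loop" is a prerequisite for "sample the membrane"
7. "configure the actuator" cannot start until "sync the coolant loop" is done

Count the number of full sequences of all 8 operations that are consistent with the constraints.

2 operations have no prerequisites ("survey the sensor array", "validate the valve"), so any of them could come first.
Enumerating by repeatedly choosing an available operation (one whose prerequisites are all placed) gives 78 distinct complete orderings.

78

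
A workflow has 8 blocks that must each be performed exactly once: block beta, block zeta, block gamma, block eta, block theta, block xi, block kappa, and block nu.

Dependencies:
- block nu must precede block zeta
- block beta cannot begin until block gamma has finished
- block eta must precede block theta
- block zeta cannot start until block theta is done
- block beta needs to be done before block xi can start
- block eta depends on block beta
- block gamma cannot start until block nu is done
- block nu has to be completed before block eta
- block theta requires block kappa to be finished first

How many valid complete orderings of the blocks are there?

22

2 blocks have no prerequisites (block kappa, block nu), so any of them could come first.
Counting all ways to extend the partial order to a total order gives 22.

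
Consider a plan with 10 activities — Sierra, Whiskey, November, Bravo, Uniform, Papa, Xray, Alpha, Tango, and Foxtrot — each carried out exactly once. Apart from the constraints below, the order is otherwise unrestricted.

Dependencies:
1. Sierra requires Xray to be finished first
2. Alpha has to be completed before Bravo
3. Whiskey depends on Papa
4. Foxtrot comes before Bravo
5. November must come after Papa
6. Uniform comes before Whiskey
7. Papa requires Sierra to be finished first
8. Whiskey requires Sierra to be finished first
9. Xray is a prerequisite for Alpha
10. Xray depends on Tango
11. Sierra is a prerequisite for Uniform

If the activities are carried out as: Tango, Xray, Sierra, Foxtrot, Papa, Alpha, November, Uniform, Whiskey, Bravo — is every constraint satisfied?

Every stated constraint is respected: Sierra sits at position 3, ahead of Whiskey at position 9, and each of the other listed pairs likewise has the predecessor earlier in the sequence.

Yes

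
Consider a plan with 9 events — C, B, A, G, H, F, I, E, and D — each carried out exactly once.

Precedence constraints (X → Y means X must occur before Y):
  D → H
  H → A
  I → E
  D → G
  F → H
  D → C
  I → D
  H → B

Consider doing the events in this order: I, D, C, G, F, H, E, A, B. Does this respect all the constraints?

Yes

Checking each listed constraint against this order: for instance, I is in position 1 and E in position 7, so that constraint holds — and the remaining constraints check out the same way.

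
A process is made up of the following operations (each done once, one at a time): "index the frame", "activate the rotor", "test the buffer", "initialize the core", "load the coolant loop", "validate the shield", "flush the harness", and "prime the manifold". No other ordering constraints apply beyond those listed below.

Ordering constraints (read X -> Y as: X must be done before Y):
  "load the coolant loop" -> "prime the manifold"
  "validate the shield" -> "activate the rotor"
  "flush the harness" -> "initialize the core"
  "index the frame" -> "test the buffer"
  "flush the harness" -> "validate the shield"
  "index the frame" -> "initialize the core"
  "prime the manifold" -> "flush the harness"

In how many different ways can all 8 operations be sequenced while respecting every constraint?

The operations with no prerequisites are "index the frame", "load the coolant loop"; any of them can be placed first.
Systematically extending each partial ordering one operation at a time and counting, there are 74 complete orderings.

74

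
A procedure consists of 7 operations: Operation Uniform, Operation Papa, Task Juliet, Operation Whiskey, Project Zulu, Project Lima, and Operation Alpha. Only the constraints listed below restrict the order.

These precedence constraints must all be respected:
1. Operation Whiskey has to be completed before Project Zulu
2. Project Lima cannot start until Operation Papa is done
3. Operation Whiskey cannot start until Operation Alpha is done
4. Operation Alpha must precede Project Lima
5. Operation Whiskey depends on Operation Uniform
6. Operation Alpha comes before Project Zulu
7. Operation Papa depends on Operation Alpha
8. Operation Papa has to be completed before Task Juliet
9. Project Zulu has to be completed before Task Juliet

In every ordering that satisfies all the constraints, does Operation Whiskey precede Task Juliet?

Yes

Chaining the stated constraints: Operation Whiskey → Project Zulu → Task Juliet.
Hence Operation Whiskey necessarily comes before Task Juliet.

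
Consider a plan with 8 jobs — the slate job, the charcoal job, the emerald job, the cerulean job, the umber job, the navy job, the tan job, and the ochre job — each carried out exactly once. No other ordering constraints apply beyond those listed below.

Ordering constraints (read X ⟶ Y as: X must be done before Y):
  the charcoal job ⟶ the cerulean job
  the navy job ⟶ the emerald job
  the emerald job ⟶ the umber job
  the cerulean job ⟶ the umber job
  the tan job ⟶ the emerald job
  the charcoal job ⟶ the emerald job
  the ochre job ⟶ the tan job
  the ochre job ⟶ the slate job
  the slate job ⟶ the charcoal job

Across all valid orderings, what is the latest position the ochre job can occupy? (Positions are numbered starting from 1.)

2

The jobs that are forced after the ochre job, directly or by a chain of constraints, are the slate job, the charcoal job, the emerald job, the cerulean job, the umber job, the tan job. That's 6 jobs.
So at least 6 jobs follow the ochre job, putting the ochre job no later than position 2. That position is achievable by scheduling everything else first.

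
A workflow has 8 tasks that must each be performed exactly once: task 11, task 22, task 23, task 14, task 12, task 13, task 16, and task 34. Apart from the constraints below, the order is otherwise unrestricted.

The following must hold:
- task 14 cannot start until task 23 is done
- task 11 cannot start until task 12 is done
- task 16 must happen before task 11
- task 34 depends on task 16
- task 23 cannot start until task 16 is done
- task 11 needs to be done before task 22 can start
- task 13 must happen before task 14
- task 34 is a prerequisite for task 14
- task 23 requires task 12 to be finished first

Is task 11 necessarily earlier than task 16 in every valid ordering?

No

In fact the dependencies run the other way: task 16 → task 11.
So task 11 never precedes task 16.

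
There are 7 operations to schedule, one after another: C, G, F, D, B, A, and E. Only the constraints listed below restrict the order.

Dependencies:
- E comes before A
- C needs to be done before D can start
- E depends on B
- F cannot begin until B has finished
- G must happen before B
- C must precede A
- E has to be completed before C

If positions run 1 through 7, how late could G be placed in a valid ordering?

Following every chain forward from G, the operations that must come later are C, F, D, B, A, E — 6 of them.
With 6 mandatory successors out of 7 operations total, the latest slot for G is 7−6 = 1, and it's reachable by doing all non-successors before G.

1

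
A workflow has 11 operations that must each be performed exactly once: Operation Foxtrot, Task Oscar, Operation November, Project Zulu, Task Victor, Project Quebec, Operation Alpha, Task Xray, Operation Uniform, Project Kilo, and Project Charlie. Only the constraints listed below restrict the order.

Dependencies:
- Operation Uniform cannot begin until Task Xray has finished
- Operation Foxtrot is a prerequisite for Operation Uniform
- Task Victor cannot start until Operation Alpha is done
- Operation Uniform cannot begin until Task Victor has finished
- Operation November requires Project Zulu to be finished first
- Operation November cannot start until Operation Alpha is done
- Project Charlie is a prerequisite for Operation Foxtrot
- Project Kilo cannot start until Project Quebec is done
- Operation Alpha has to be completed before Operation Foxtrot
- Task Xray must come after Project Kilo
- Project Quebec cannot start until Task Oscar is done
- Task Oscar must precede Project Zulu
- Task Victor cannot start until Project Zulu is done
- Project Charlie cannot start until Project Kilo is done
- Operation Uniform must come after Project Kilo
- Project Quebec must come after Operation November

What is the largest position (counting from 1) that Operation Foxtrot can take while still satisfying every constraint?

Following the constraints forward from Operation Foxtrot, its only required successor is Operation Uniform.
So at least 1 operation follows Operation Foxtrot, putting Operation Foxtrot no later than position 10. That position is achievable by scheduling everything else first.

10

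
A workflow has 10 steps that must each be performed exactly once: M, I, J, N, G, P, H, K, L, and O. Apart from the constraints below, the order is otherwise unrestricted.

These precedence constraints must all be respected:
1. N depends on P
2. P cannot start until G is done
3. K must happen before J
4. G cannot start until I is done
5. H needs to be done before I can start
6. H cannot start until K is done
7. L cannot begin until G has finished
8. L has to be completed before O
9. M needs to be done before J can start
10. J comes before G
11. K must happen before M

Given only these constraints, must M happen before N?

Yes

There is a constraint chain M → J → G → P → N.
So M must precede N in any valid ordering.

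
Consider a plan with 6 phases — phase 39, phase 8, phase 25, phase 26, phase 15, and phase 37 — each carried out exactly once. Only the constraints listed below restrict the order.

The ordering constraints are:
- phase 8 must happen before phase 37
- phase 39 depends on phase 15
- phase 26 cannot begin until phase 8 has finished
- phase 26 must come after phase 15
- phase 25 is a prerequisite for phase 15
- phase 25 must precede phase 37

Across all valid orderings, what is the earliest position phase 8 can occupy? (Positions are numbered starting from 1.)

Nothing is required before phase 8; it can be the very first phase.

1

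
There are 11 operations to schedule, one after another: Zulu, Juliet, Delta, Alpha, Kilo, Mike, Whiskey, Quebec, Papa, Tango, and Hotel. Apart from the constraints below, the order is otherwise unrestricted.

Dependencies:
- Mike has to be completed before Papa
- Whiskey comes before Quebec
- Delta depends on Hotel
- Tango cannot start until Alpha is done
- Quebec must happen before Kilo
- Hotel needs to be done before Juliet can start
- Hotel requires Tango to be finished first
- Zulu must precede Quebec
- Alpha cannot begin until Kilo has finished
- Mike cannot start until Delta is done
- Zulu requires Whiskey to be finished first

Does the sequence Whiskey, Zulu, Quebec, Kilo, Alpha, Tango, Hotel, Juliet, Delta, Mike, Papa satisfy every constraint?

Going through the constraints one by one, each required predecessor appears earlier in the sequence than its dependent — e.g. Whiskey (position 1) is before Quebec (position 3), as required.

Yes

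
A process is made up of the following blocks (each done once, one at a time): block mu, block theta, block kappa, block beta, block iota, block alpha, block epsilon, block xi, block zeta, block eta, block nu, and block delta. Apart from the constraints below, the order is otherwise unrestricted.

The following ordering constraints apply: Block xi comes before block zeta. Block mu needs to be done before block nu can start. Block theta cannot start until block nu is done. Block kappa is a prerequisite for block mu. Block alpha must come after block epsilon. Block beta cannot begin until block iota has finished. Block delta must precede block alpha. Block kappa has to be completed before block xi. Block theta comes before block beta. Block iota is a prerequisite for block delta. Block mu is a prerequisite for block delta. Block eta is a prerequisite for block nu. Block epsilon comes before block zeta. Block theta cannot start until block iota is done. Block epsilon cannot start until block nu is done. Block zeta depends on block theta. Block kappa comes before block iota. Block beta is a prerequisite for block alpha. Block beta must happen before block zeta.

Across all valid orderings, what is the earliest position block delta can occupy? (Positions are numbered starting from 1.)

4

The blocks that are forced before block delta, directly or transitively, are block mu, block kappa, block iota. That's 3 blocks.
With 3 mandatory predecessors, the earliest block delta can sit is position 3+1 = 4, and placing just those 3 first achieves it.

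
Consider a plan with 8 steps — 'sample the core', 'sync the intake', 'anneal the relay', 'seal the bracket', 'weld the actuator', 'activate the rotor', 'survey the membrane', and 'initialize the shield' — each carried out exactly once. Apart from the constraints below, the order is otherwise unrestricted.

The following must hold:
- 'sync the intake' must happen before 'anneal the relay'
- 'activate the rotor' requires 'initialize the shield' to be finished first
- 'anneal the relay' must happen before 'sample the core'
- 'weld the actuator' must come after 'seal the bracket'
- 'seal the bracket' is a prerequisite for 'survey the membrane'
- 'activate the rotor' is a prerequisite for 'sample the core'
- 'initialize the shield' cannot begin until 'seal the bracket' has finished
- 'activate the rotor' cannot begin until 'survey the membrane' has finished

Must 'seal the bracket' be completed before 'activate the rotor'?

Following the dependencies: 'seal the bracket' → 'survey the membrane' → 'activate the rotor'.
So 'seal the bracket' must precede 'activate the rotor' in any valid ordering.

Yes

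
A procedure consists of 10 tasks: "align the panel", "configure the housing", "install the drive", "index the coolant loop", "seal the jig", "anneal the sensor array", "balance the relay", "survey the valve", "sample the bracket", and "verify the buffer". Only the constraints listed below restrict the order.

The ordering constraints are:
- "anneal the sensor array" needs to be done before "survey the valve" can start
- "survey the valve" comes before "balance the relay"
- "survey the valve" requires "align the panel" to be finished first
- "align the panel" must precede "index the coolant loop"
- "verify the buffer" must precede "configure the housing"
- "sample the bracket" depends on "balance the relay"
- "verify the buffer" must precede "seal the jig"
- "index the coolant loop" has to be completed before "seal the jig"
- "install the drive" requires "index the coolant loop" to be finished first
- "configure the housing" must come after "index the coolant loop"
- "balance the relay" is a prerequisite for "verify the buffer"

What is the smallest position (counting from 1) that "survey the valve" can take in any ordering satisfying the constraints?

Working backwards through the constraints from "survey the valve", its full set of required predecessors is "align the panel", "anneal the sensor array" — 2 of them.
With 2 mandatory predecessors, the earliest "survey the valve" can sit is position 2+1 = 3, and placing just those 2 first achieves it.

3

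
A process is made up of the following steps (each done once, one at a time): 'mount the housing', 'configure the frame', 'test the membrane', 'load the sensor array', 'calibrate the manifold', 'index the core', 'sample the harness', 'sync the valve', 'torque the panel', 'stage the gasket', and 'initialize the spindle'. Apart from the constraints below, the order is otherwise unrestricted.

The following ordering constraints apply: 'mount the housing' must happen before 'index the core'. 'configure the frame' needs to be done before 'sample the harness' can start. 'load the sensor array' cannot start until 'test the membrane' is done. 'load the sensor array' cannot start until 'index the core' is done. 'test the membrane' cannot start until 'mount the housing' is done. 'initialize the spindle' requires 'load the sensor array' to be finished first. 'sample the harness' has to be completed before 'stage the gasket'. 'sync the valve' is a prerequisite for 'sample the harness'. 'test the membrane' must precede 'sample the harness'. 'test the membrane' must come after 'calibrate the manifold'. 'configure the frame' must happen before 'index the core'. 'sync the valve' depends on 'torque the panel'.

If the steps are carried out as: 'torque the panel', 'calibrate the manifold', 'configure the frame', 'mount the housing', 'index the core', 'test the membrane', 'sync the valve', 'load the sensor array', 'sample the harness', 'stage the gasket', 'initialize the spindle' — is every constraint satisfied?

Going through the constraints one by one, each required predecessor appears earlier in the sequence than its dependent — e.g. 'torque the panel' (position 1) is before 'sync the valve' (position 7), as required.

Yes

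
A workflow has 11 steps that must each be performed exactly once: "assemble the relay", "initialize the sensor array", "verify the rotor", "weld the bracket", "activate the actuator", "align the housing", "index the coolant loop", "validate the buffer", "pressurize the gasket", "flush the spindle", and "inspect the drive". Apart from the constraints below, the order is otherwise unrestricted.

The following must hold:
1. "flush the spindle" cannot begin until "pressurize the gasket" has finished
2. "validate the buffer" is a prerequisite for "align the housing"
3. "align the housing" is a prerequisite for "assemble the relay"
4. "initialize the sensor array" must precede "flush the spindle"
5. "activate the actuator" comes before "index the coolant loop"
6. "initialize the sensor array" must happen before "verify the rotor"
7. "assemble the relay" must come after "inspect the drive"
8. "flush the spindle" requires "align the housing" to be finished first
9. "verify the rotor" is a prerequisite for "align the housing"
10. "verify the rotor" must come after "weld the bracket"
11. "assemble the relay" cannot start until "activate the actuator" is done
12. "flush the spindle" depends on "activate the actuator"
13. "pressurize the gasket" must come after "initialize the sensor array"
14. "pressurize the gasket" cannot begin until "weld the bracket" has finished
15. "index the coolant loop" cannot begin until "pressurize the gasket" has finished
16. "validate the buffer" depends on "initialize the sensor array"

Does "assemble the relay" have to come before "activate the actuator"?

The constraints actually force "activate the actuator" before "assemble the relay" (via "activate the actuator" → "assemble the relay"), not the other way around.
So "assemble the relay" never precedes "activate the actuator".

No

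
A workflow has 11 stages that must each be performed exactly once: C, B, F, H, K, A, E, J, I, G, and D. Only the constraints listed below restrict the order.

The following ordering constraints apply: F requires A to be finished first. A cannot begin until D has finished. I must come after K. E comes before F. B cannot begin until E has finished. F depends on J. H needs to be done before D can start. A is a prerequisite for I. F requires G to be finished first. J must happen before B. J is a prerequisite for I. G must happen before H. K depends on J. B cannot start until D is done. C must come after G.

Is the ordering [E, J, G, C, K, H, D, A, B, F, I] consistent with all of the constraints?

Every stated constraint is respected: E sits at position 1, ahead of F at position 10, and each of the other listed pairs likewise has the predecessor earlier in the sequence.

Yes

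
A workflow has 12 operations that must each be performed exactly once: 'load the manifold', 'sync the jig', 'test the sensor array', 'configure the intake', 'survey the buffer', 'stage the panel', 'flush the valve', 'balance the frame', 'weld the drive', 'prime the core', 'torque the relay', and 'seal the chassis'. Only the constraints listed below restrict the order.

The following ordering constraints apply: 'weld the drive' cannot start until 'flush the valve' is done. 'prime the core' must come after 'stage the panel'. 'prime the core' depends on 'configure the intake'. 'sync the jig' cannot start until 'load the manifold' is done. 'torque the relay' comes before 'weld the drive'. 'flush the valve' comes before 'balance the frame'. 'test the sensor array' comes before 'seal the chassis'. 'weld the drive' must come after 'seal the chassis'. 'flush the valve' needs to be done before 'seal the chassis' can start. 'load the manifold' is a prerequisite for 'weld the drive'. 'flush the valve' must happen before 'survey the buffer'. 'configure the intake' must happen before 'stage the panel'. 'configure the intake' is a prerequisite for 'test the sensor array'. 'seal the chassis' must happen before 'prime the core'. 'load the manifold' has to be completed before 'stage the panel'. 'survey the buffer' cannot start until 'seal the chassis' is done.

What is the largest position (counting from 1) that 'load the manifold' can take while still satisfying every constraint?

The operations that are forced after 'load the manifold', directly or by a chain of constraints, are 'sync the jig', 'stage the panel', 'weld the drive', 'prime the core'. That's 4 operations.
With 4 mandatory successors out of 12 operations total, the latest slot for 'load the manifold' is 12−4 = 8, and it's reachable by doing all non-successors before 'load the manifold'.

8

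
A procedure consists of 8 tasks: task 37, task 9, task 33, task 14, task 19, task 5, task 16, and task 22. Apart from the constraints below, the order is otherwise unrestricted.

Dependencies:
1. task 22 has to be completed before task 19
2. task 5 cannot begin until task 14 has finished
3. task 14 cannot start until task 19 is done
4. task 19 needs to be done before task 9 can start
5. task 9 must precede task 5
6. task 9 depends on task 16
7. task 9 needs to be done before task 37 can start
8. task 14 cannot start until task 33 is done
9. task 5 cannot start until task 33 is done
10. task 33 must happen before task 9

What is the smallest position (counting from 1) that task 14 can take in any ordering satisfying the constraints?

4

Every task that must precede task 14 has to come before it. Tracing all chains that end at task 14, those tasks are: task 33, task 19, task 22 — 3 in total.
So at minimum 3 tasks come before task 14, putting task 14 no earlier than position 4. That position is achievable by scheduling exactly those predecessors first.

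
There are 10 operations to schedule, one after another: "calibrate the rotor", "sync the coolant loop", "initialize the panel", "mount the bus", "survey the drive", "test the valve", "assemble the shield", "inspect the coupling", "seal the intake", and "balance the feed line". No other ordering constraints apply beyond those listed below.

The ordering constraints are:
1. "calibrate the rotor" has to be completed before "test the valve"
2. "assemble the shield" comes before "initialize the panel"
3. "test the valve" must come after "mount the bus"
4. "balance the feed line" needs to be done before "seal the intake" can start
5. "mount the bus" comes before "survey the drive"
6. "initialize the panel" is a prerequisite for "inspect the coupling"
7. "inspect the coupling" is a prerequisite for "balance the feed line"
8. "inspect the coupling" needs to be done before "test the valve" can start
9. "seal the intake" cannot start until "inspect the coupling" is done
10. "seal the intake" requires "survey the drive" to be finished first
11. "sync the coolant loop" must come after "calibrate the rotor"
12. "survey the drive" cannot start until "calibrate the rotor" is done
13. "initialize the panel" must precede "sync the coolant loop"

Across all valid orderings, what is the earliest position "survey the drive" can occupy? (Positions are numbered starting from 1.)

The operations that are forced before "survey the drive", directly or transitively, are "calibrate the rotor", "mount the bus". That's 2 operations.
So at minimum 2 operations come before "survey the drive", putting "survey the drive" no earlier than position 3. That position is achievable by scheduling exactly those predecessors first.

3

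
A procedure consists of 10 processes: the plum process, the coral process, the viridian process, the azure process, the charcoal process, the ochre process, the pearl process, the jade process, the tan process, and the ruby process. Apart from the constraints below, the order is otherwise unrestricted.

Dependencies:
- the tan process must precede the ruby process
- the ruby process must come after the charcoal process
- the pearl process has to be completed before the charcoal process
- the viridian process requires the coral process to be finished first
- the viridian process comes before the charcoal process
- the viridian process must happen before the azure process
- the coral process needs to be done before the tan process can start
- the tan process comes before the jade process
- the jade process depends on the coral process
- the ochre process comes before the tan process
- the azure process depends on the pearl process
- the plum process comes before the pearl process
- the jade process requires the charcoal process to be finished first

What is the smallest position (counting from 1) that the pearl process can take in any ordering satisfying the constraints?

2

Working backwards through the constraints from the pearl process, its only required predecessor is the plum process.
So at minimum 1 process comes before the pearl process, putting the pearl process no earlier than position 2. That position is achievable by scheduling exactly that predecessor first.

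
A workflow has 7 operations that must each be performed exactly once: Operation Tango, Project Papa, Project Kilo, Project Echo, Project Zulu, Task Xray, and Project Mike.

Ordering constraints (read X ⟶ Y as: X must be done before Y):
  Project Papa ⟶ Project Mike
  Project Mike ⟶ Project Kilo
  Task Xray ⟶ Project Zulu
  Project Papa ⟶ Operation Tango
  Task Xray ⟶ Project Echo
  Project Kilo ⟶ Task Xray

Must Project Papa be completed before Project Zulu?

Yes

Following the dependencies: Project Papa → Project Mike → Project Kilo → Task Xray → Project Zulu.
So Project Papa must precede Project Zulu in any valid ordering.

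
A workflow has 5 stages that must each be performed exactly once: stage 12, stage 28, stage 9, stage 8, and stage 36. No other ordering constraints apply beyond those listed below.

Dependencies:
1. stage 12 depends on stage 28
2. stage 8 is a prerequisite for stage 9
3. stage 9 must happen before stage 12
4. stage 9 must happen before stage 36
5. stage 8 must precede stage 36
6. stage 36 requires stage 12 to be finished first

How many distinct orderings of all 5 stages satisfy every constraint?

2 stages have no prerequisites (stage 28, stage 8), so any of them could come first.
Systematically extending each partial ordering one stage at a time and counting, there are 3 complete orderings.

3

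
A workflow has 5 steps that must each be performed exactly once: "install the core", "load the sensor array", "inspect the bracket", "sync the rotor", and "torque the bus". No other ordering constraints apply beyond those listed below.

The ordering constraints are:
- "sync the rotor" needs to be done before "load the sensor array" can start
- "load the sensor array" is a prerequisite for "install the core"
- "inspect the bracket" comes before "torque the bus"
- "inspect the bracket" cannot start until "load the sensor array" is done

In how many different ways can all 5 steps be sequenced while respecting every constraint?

Only "sync the rotor" has no prerequisites, so it must go first.
Systematically extending each partial ordering one step at a time and counting, there are 3 complete orderings.

3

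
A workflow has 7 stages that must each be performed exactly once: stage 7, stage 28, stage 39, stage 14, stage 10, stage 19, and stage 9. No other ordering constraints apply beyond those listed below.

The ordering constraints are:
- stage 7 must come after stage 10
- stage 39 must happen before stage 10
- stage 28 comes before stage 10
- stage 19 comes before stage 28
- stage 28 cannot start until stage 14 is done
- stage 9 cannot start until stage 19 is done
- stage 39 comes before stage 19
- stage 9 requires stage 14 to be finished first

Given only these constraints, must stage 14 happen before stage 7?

Yes

There is a constraint chain stage 14 → stage 28 → stage 10 → stage 7.
So stage 14 must precede stage 7 in any valid ordering.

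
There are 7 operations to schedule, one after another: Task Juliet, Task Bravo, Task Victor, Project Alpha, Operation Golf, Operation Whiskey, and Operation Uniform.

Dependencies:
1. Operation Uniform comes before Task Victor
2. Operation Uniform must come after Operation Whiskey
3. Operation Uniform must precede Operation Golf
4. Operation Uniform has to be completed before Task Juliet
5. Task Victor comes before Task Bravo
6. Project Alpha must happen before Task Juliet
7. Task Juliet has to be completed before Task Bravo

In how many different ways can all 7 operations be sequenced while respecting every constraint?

The operations with no prerequisites are Project Alpha, Operation Whiskey; any of them can be placed first.
Counting all ways to extend the partial order to a total order gives 31.

31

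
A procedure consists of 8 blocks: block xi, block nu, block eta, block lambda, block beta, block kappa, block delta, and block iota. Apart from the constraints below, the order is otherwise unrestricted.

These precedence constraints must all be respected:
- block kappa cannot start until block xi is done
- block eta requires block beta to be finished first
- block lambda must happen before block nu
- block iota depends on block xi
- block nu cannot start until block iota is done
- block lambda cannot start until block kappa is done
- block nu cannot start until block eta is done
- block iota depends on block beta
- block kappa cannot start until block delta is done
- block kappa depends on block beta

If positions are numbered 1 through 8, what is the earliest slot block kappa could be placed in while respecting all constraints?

4

Working backwards through the constraints from block kappa, its full set of required predecessors is block xi, block beta, block delta — 3 of them.
So at minimum 3 blocks come before block kappa, putting block kappa no earlier than position 4. That position is achievable by scheduling exactly those predecessors first.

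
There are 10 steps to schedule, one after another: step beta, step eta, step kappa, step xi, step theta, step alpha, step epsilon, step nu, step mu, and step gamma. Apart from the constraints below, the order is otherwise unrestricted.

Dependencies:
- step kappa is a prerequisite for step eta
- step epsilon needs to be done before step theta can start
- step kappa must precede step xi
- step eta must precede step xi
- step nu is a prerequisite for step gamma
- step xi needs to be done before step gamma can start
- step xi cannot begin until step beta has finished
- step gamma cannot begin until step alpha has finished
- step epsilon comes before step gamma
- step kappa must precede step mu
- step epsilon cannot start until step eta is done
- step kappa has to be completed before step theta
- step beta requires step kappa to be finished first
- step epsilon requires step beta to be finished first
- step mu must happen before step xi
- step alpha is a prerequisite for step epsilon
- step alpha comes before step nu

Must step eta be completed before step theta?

Yes

There is a constraint chain step eta → step epsilon → step theta.
So step eta must precede step theta in any valid ordering.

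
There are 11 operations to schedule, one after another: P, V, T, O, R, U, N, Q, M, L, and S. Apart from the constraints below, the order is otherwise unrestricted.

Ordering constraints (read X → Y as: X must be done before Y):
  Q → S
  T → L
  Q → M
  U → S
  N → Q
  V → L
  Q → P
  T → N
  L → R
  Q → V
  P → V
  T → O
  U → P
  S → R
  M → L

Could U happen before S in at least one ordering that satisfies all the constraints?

Yes

Every valid ordering already has U before S (the constraints require it), so in particular at least one does.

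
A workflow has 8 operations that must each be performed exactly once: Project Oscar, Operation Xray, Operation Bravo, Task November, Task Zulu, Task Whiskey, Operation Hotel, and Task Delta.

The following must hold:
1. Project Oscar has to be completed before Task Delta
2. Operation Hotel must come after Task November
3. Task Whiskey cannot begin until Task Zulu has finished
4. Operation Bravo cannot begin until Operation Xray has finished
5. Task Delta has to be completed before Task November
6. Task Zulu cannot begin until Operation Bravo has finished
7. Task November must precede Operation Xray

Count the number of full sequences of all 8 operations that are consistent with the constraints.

5

Project Oscar is the only operation with nothing required before it, so every ordering starts there.
Counting all ways to extend the partial order to a total order gives 5.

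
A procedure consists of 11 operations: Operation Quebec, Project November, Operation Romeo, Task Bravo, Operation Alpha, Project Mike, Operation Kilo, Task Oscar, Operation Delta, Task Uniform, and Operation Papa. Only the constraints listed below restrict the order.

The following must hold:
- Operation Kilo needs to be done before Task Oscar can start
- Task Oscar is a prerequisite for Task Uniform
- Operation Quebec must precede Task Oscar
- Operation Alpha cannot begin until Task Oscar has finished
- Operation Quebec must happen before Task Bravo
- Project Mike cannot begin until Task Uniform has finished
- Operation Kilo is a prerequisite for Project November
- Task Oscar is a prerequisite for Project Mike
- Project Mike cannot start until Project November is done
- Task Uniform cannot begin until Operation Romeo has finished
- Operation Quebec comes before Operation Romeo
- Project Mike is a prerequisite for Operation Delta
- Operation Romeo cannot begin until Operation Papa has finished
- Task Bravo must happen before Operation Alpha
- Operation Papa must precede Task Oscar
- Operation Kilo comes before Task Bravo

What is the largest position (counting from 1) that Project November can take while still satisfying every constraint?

9

The operations that are forced after Project November, directly or by a chain of constraints, are Project Mike, Operation Delta. That's 2 operations.
With 2 mandatory successors out of 11 operations total, the latest slot for Project November is 11−2 = 9, and it's reachable by doing all non-successors before Project November.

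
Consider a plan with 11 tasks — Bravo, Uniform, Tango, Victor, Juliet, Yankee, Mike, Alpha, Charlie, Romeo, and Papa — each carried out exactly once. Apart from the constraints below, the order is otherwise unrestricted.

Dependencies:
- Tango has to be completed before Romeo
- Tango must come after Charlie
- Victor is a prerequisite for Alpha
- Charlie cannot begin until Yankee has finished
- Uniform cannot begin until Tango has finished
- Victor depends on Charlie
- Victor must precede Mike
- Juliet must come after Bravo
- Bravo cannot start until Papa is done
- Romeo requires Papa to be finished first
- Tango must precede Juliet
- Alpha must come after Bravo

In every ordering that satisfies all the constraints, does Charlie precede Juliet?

Following the dependencies: Charlie → Tango → Juliet.
That forces Charlie before Juliet in every valid schedule.

Yes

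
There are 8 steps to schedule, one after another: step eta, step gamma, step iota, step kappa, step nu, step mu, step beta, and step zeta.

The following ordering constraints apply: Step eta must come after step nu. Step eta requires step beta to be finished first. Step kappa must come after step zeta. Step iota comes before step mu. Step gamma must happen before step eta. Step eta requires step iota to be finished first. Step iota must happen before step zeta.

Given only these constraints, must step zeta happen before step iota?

There is a chain step iota → step zeta, which puts step iota before step zeta.
So step zeta does not have to come before step iota — it cannot.

No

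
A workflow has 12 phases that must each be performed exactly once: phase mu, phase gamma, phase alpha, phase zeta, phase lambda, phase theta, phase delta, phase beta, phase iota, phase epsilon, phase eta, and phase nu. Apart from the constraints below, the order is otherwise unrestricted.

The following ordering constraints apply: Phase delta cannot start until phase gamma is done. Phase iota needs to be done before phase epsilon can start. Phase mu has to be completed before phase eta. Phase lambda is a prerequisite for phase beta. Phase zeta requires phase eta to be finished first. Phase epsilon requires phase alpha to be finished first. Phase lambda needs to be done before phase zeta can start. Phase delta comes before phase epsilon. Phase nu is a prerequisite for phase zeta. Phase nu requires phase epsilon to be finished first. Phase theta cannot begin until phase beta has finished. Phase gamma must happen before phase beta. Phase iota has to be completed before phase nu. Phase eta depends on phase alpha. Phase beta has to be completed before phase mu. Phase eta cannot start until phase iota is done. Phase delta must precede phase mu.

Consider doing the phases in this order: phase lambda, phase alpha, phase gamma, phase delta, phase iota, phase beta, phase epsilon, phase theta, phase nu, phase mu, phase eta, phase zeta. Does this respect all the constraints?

Yes

Going through the constraints one by one, each required predecessor appears earlier in the sequence than its dependent — e.g. phase lambda (position 1) is before phase zeta (position 12), as required.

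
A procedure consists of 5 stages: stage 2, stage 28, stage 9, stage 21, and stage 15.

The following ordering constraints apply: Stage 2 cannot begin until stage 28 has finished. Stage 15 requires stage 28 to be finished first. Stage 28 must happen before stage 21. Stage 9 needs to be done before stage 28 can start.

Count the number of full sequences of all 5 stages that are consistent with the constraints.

Stage 9 is the only stage with nothing required before it, so every ordering starts there.
Enumerating by repeatedly choosing an available stage (one whose prerequisites are all placed) gives 6 distinct complete orderings.

6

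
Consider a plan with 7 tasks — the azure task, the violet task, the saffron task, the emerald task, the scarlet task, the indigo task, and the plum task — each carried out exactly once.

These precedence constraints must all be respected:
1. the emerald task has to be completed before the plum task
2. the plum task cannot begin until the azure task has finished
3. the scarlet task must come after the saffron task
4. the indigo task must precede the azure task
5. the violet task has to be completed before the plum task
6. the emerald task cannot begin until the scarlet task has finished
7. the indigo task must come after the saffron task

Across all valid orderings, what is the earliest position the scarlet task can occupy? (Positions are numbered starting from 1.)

2

The only task forced before the scarlet task (directly or transitively) is the saffron task.
With 1 mandatory predecessor, the earliest the scarlet task can sit is position 1+1 = 2, and placing just that one first achieves it.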